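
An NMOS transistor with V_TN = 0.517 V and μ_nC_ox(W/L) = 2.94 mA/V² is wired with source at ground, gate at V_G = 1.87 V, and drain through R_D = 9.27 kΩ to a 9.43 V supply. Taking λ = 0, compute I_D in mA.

V_GS = V_G = 1.87 V, so V_ov = 1.87 − 0.517 = 1.35 V.
Assume saturation: I_D = ½ k_n V_ov² = 0.5 × 2.94 × 1.35² = 2.69 mA, giving V_DS = V_DD − I_D R_D = 9.43 − 2.69 × 9.27 = -15.5 V.
But -15.5 V < V_ov = 1.35 V, so the device is actually in triode.
In triode I_D = k_n[V_ov V_DS − ½ V_DS²] and I_D = (V_DD − V_DS)/R_D. Equating: 13.6 V_DS² − 37.87 V_DS + 9.43 = 0, giving V_DS = 0.276 V (the root below V_ov).
I_D = (9.43 − 0.276) / 9.27 = 0.987 mA.

I_D = 0.987 mA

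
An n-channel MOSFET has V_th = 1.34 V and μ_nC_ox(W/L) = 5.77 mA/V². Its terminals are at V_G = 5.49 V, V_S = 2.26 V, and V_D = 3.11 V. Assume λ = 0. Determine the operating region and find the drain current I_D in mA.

Triode; I_D = 7.19 mA

V_GS = V_G − V_S = 5.49 − 2.26 = 3.23 V; V_DS = V_D − V_S = 3.11 − 2.26 = 0.85 V.
V_ov = V_GS − V_th = 3.23 − 1.34 = 1.89 V.
Since V_DS = 0.85 V < V_ov = 1.89 V, the device is in the triode region.
I_D = k_n [V_ov · V_DS − ½ V_DS²] = 5.77 × [1.89 × 0.85 − 0.5 × 0.85²] = 7.19 mA.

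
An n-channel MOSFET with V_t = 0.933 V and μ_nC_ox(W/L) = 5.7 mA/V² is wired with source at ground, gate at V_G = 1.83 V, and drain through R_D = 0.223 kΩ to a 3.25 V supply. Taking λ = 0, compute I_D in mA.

V_GS = V_G = 1.83 V, so V_ov = 1.83 − 0.933 = 0.897 V.
Assume saturation: I_D = ½ k_n V_ov² = 0.5 × 5.7 × 0.897² = 2.29 mA, giving V_DS = V_DD − I_D R_D = 3.25 − 2.29 × 0.223 = 2.74 V.
V_DS = 2.74 V ≥ V_ov = 0.897 V, confirming saturation.

I_D = 2.29 mA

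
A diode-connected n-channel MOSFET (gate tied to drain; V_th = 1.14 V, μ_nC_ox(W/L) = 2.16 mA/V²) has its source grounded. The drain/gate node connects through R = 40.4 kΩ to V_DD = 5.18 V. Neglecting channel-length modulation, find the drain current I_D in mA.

I_D = 0.0927 mA

With gate tied to drain, V_GS = V_DS ≥ V_GS − V_th, so the device is in saturation.
KCL at the drain: ½ k_n (V_GS − V_th)² = (V_DD − V_GS)/R.
Let x = V_GS − 1.14. Then 43.6 x² + x − 4.04 = 0, giving x = 0.293 V (positive root), so V_GS = 1.43 V.
I_D = (V_DD − V_GS)/R = (5.18 − 1.43) / 40.4 = 0.0927 mA.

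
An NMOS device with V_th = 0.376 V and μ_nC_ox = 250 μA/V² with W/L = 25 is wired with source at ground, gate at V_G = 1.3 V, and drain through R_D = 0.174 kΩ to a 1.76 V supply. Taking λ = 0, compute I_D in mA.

V_GS = V_G = 1.3 V, so V_ov = 1.3 − 0.376 = 0.924 V.
k_n = μ_nC_ox · (W/L) = 6.25 mA/V².
Assume saturation: I_D = ½ k_n V_ov² = 0.5 × 6.25 × 0.924² = 2.67 mA, giving V_DS = V_DD − I_D R_D = 1.76 − 2.67 × 0.174 = 1.3 V.
V_DS = 1.3 V ≥ V_ov = 0.924 V, confirming saturation.

I_D = 2.67 mA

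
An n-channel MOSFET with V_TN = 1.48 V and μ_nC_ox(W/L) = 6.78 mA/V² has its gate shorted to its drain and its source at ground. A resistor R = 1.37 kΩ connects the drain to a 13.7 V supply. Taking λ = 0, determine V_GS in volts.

With gate tied to drain, V_GS = V_DS ≥ V_GS − V_TN, so the device is in saturation.
KCL at the drain: ½ k_n (V_GS − V_TN)² = (V_DD − V_GS)/R.
Let x = V_GS − 1.48. Then 4.64 x² + x − 12.22 = 0, giving x = 1.52 V (positive root), so V_GS = 3 V.
I_D = (V_DD − V_GS)/R = (13.7 − 3) / 1.37 = 7.81 mA.

V_GS = 3.00 V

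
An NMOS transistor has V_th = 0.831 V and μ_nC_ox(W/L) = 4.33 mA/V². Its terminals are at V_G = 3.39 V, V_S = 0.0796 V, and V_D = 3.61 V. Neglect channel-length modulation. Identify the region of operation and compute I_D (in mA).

Saturation; I_D = 13.3 mA

V_GS = V_G − V_S = 3.39 − 0.0796 = 3.31 V; V_DS = V_D − V_S = 3.61 − 0.0796 = 3.53 V.
V_ov = V_GS − V_th = 3.31 − 0.831 = 2.48 V.
Since V_DS = 3.53 V ≥ V_ov = 2.48 V, the device is in saturation.
I_D = ½ k_n V_ov² = 0.5 × 4.33 × 2.48² = 13.3 mA.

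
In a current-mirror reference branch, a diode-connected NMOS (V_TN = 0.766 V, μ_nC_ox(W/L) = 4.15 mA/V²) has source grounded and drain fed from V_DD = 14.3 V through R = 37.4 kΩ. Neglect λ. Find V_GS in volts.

With gate tied to drain, V_GS = V_DS ≥ V_GS − V_TN, so the device is in saturation.
KCL at the drain: ½ k_n (V_GS − V_TN)² = (V_DD − V_GS)/R.
Let x = V_GS − 0.766. Then 77.6 x² + x − 13.53 = 0, giving x = 0.411 V (positive root), so V_GS = 1.18 V.
I_D = (V_DD − V_GS)/R = (14.3 − 1.18) / 37.4 = 0.351 mA.

V_GS = 1.18 V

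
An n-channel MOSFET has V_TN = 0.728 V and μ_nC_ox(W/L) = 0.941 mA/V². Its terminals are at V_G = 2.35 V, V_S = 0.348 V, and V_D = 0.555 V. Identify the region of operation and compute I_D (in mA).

V_GS = V_G − V_S = 2.35 − 0.348 = 2 V; V_DS = V_D − V_S = 0.555 − 0.348 = 0.207 V.
V_ov = V_GS − V_TN = 2 − 0.728 = 1.27 V.
Since V_DS = 0.207 V < V_ov = 1.27 V, the device is in the triode region.
I_D = k_n [V_ov · V_DS − ½ V_DS²] = 0.941 × [1.27 × 0.207 − 0.5 × 0.207²] = 0.228 mA.

Triode; I_D = 0.228 mA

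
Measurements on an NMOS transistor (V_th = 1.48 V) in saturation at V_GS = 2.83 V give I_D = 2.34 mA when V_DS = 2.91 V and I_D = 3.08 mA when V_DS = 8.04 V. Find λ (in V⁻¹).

λ = 0.0751 V⁻¹

With V_GS fixed, I_D ∝ (1 + λ V_DS) in saturation, so I_D2/I_D1 = (1 + λ V_DS2)/(1 + λ V_DS1).
3.08/2.34 = 1.316 = (1 + 8.04 λ)/(1 + 2.91 λ).
Solving: λ (I_D1 V_DS2 − I_D2 V_DS1) = I_D2 − I_D1, so λ = (3.08 − 2.34) / (2.34 × 8.04 − 3.08 × 2.91) = 0.74 / 9.85 = 0.0751 V⁻¹.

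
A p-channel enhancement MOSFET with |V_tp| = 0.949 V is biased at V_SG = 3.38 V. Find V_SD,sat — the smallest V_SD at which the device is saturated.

The boundary between triode and saturation is V_SD = V_SG − |V_tp| = V_ov.
V_ov = 3.38 − 0.949 = 2.43 V.

V_SD,sat = 2.43 V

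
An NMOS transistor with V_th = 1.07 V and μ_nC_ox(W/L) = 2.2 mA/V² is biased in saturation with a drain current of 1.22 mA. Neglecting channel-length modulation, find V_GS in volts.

In saturation I_D = ½ k_n (V_GS − V_th)², so V_GS − V_th = √(2 I_D / k_n) = √(2 × 1.22 / 2.2) = 1.05 V.
V_GS = 1.07 + 1.05 = 2.12 V.

V_GS = 2.12 V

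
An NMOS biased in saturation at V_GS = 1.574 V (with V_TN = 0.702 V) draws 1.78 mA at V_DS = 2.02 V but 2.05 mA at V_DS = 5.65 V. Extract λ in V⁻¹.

λ = 0.0456 V⁻¹

With V_GS fixed, I_D ∝ (1 + λ V_DS) in saturation, so I_D2/I_D1 = (1 + λ V_DS2)/(1 + λ V_DS1).
2.05/1.78 = 1.152 = (1 + 5.65 λ)/(1 + 2.02 λ).
Solving: λ (I_D1 V_DS2 − I_D2 V_DS1) = I_D2 − I_D1, so λ = (2.05 − 1.78) / (1.78 × 5.65 − 2.05 × 2.02) = 0.27 / 5.92 = 0.0456 V⁻¹.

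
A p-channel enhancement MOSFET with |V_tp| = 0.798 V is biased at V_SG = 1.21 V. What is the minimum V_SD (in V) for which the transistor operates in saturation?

The boundary between triode and saturation is V_SD = V_SG − |V_tp| = V_ov.
V_ov = 1.21 − 0.798 = 0.412 V.

V_SD,sat = 0.412 V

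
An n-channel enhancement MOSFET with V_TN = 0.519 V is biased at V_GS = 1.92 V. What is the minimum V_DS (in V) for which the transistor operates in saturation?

V_DS,sat = 1.40 V

The boundary between triode and saturation is V_DS = V_GS − V_TN = V_ov.
V_ov = 1.92 − 0.519 = 1.4 V.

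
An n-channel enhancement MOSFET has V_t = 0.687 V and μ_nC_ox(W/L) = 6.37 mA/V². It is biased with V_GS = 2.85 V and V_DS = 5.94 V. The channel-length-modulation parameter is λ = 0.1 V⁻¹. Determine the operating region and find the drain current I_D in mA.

V_ov = V_GS − V_t = 2.85 − 0.687 = 2.16 V.
Since V_DS = 5.94 V ≥ V_ov = 2.16 V, the device is in saturation.
I_D = ½ k_n V_ov² (1 + λ V_DS) = 0.5 × 6.37 × 2.16² × (1 + 0.1 × 5.94) = 23.8 mA.

Saturation; I_D = 23.8 mA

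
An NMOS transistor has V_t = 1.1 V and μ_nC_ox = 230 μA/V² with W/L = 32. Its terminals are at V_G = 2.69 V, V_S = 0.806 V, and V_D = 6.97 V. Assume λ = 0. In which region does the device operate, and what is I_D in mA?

Saturation; I_D = 2.26 mA

V_GS = V_G − V_S = 2.69 − 0.806 = 1.88 V; V_DS = V_D − V_S = 6.97 − 0.806 = 6.16 V.
k_n = μ_nC_ox · (W/L) = 7.36 mA/V².
V_ov = V_GS − V_t = 1.88 − 1.1 = 0.784 V.
Since V_DS = 6.16 V ≥ V_ov = 0.784 V, the device is in saturation.
I_D = ½ k_n V_ov² = 0.5 × 7.36 × 0.784² = 2.26 mA.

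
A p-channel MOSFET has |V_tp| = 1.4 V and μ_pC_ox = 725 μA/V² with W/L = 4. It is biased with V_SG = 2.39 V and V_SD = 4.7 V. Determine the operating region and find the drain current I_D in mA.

Saturation; I_D = 1.42 mA

k_p = μ_pC_ox · (W/L) = 2.9 mA/V².
V_ov = V_SG − |V_tp| = 2.39 − 1.4 = 0.99 V.
Since V_SD = 4.7 V ≥ V_ov = 0.99 V, the device is in saturation.
I_D = ½ k_p V_ov² = 0.5 × 2.9 × 0.99² = 1.42 mA.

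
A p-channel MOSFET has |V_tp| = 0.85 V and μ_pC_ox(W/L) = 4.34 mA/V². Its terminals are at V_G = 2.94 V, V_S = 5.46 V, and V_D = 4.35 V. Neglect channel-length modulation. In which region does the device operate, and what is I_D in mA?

Triode; I_D = 5.37 mA

V_SG = V_S − V_G = 5.46 − 2.94 = 2.52 V; V_SD = V_S − V_D = 5.46 − 4.35 = 1.11 V.
V_ov = V_SG − |V_tp| = 2.52 − 0.85 = 1.67 V.
Since V_SD = 1.11 V < V_ov = 1.67 V, the device is in the triode region.
I_D = k_p [V_ov · V_SD − ½ V_SD²] = 4.34 × [1.67 × 1.11 − 0.5 × 1.11²] = 5.37 mA.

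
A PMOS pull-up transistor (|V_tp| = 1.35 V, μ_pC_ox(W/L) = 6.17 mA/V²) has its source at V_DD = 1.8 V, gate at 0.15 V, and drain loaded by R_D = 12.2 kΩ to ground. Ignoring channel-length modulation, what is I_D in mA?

V_SG = V_DD − V_G = 1.8 − 0.15 = 1.65 V, so V_ov = 1.65 − 1.35 = 0.3 V.
Assume saturation: I_D = ½ k_p V_ov² = 0.5 × 6.17 × 0.3² = 0.278 mA, giving V_SD = V_DD − I_D R_D = 1.8 − 0.278 × 12.2 = -1.59 V.
But -1.59 V < V_ov = 0.3 V, so the device is actually in triode.
In triode I_D = k_p[V_ov V_SD − ½ V_SD²] and I_D = (V_DD − V_SD)/R_D. Equating: 37.6 V_SD² − 23.58 V_SD + 1.8 = 0, giving V_SD = 0.089 V (the root below V_ov).
I_D = (1.8 − 0.089) / 12.2 = 0.14 mA.

I_D = 0.140 mA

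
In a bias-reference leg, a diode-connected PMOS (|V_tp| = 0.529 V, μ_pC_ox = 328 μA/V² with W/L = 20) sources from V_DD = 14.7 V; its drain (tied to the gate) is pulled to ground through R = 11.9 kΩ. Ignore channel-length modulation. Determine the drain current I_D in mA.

I_D = 1.14 mA

With gate tied to drain, V_SG = V_SD ≥ V_SG − |V_tp|, so the device is in saturation.
k_p = μ_pC_ox · (W/L) = 6.56 mA/V².
KCL at the drain: ½ k_p (V_SG − |V_tp|)² = (V_DD − V_SG)/R.
Let x = V_SG − 0.529. Then 39 x² + x − 14.17 = 0, giving x = 0.59 V (positive root), so V_SG = 1.12 V.
I_D = (V_DD − V_SG)/R = (14.7 − 1.12) / 11.9 = 1.14 mA.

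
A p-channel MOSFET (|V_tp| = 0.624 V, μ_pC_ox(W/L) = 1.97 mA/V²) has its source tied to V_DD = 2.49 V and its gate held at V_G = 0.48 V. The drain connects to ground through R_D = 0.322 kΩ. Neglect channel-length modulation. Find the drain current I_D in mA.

V_SG = V_DD − V_G = 2.49 − 0.48 = 2.01 V, so V_ov = 2.01 − 0.624 = 1.39 V.
Assume saturation: I_D = ½ k_p V_ov² = 0.5 × 1.97 × 1.39² = 1.89 mA, giving V_SD = V_DD − I_D R_D = 2.49 − 1.89 × 0.322 = 1.88 V.
V_SD = 1.88 V ≥ V_ov = 1.39 V, confirming saturation.

I_D = 1.89 mA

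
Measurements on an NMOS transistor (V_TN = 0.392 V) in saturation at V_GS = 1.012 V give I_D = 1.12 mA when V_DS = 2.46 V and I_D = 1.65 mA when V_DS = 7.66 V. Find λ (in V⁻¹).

λ = 0.117 V⁻¹

With V_GS fixed, I_D ∝ (1 + λ V_DS) in saturation, so I_D2/I_D1 = (1 + λ V_DS2)/(1 + λ V_DS1).
1.65/1.12 = 1.473 = (1 + 7.66 λ)/(1 + 2.46 λ).
Solving: λ (I_D1 V_DS2 − I_D2 V_DS1) = I_D2 − I_D1, so λ = (1.65 − 1.12) / (1.12 × 7.66 − 1.65 × 2.46) = 0.53 / 4.52 = 0.117 V⁻¹.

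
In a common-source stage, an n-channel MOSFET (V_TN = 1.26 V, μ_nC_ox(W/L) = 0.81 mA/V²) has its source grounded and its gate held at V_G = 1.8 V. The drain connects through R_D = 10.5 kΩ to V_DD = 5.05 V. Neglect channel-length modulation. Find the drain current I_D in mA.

I_D = 0.118 mA

V_GS = V_G = 1.8 V, so V_ov = 1.8 − 1.26 = 0.54 V.
Assume saturation: I_D = ½ k_n V_ov² = 0.5 × 0.81 × 0.54² = 0.118 mA, giving V_DS = V_DD − I_D R_D = 5.05 − 0.118 × 10.5 = 3.81 V.
V_DS = 3.81 V ≥ V_ov = 0.54 V, confirming saturation.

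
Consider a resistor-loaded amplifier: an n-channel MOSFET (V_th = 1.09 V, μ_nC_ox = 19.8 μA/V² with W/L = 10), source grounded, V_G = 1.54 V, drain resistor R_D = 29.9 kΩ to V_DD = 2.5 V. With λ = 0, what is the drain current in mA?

V_GS = V_G = 1.54 V, so V_ov = 1.54 − 1.09 = 0.45 V.
k_n = μ_nC_ox · (W/L) = 0.198 mA/V².
Assume saturation: I_D = ½ k_n V_ov² = 0.5 × 0.198 × 0.45² = 0.02 mA, giving V_DS = V_DD − I_D R_D = 2.5 − 0.02 × 29.9 = 1.9 V.
V_DS = 1.9 V ≥ V_ov = 0.45 V, confirming saturation.

I_D = 0.0200 mA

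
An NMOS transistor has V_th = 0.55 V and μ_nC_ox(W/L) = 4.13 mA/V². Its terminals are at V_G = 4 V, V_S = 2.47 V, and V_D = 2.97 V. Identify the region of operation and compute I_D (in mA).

V_GS = V_G − V_S = 4 − 2.47 = 1.53 V; V_DS = V_D − V_S = 2.97 − 2.47 = 0.5 V.
V_ov = V_GS − V_th = 1.53 − 0.55 = 0.98 V.
Since V_DS = 0.5 V < V_ov = 0.98 V, the device is in the triode region.
I_D = k_n [V_ov · V_DS − ½ V_DS²] = 4.13 × [0.98 × 0.5 − 0.5 × 0.5²] = 1.51 mA.

Triode; I_D = 1.51 mA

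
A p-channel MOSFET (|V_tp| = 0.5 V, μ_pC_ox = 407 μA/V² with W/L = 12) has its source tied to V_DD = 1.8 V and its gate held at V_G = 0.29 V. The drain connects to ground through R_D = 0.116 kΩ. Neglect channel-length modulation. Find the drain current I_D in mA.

I_D = 2.49 mA

V_SG = V_DD − V_G = 1.8 − 0.29 = 1.51 V, so V_ov = 1.51 − 0.5 = 1.01 V.
k_p = μ_pC_ox · (W/L) = 4.884 mA/V².
Assume saturation: I_D = ½ k_p V_ov² = 0.5 × 4.884 × 1.01² = 2.49 mA, giving V_SD = V_DD − I_D R_D = 1.8 − 2.49 × 0.116 = 1.51 V.
V_SD = 1.51 V ≥ V_ov = 1.01 V, confirming saturation.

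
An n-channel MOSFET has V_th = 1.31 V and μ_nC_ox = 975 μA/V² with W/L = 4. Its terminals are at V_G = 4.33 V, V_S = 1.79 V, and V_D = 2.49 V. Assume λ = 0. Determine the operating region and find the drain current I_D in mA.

V_GS = V_G − V_S = 4.33 − 1.79 = 2.54 V; V_DS = V_D − V_S = 2.49 − 1.79 = 0.7 V.
k_n = μ_nC_ox · (W/L) = 3.9 mA/V².
V_ov = V_GS − V_th = 2.54 − 1.31 = 1.23 V.
Since V_DS = 0.7 V < V_ov = 1.23 V, the device is in the triode region.
I_D = k_n [V_ov · V_DS − ½ V_DS²] = 3.9 × [1.23 × 0.7 − 0.5 × 0.7²] = 2.4 mA.

Triode; I_D = 2.40 mA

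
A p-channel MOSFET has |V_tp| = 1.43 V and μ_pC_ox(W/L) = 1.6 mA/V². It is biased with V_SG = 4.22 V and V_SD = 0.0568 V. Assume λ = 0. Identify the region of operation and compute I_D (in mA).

V_ov = V_SG − |V_tp| = 4.22 − 1.43 = 2.79 V.
Since V_SD = 0.0568 V < V_ov = 2.79 V, the device is in the triode region.
I_D = k_p [V_ov · V_SD − ½ V_SD²] = 1.6 × [2.79 × 0.0568 − 0.5 × 0.0568²] = 0.251 mA.

Triode; I_D = 0.251 mA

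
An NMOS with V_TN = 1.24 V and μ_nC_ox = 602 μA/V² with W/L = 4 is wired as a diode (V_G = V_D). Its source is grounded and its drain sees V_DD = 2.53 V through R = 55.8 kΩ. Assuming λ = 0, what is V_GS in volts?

With gate tied to drain, V_GS = V_DS ≥ V_GS − V_TN, so the device is in saturation.
k_n = μ_nC_ox · (W/L) = 2.408 mA/V².
KCL at the drain: ½ k_n (V_GS − V_TN)² = (V_DD − V_GS)/R.
Let x = V_GS − 1.24. Then 67.2 x² + x − 1.29 = 0, giving x = 0.131 V (positive root), so V_GS = 1.37 V.
I_D = (V_DD − V_GS)/R = (2.53 − 1.37) / 55.8 = 0.0208 mA.

V_GS = 1.37 V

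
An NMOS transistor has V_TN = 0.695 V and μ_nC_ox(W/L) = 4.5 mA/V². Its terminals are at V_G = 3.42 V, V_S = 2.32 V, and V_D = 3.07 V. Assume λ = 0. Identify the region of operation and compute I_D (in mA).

Saturation; I_D = 0.369 mA

V_GS = V_G − V_S = 3.42 − 2.32 = 1.1 V; V_DS = V_D − V_S = 3.07 − 2.32 = 0.75 V.
V_ov = V_GS − V_TN = 1.1 − 0.695 = 0.405 V.
Since V_DS = 0.75 V ≥ V_ov = 0.405 V, the device is in saturation.
I_D = ½ k_n V_ov² = 0.5 × 4.5 × 0.405² = 0.369 mA.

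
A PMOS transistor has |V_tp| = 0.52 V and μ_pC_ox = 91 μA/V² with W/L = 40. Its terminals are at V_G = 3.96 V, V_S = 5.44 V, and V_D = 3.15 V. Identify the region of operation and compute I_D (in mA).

Saturation; I_D = 1.68 mA

V_SG = V_S − V_G = 5.44 − 3.96 = 1.48 V; V_SD = V_S − V_D = 5.44 − 3.15 = 2.29 V.
k_p = μ_pC_ox · (W/L) = 3.64 mA/V².
V_ov = V_SG − |V_tp| = 1.48 − 0.52 = 0.96 V.
Since V_SD = 2.29 V ≥ V_ov = 0.96 V, the device is in saturation.
I_D = ½ k_p V_ov² = 0.5 × 3.64 × 0.96² = 1.68 mA.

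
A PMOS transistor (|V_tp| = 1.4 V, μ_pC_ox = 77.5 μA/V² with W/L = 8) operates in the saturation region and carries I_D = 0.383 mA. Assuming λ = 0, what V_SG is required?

V_SG = 2.51 V

k_p = μ_pC_ox · (W/L) = 0.62 mA/V².
In saturation I_D = ½ k_p (V_SG − |V_tp|)², so V_SG − |V_tp| = √(2 I_D / k_p) = √(2 × 0.383 / 0.62) = 1.11 V.
V_SG = 1.4 + 1.11 = 2.51 V.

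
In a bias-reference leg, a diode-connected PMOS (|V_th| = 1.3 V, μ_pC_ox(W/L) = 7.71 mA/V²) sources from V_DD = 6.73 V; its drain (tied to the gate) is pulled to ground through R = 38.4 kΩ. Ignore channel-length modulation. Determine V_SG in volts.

With gate tied to drain, V_SG = V_SD ≥ V_SG − |V_th|, so the device is in saturation.
KCL at the drain: ½ k_p (V_SG − |V_th|)² = (V_DD − V_SG)/R.
Let x = V_SG − 1.3. Then 148 x² + x − 5.43 = 0, giving x = 0.188 V (positive root), so V_SG = 1.49 V.
I_D = (V_DD − V_SG)/R = (6.73 − 1.49) / 38.4 = 0.137 mA.

V_SG = 1.49 V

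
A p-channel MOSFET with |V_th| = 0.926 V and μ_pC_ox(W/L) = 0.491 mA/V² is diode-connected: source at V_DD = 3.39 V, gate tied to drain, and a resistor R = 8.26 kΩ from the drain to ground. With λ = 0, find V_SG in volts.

With gate tied to drain, V_SG = V_SD ≥ V_SG − |V_th|, so the device is in saturation.
KCL at the drain: ½ k_p (V_SG − |V_th|)² = (V_DD − V_SG)/R.
Let x = V_SG − 0.926. Then 2.03 x² + x − 2.464 = 0, giving x = 0.883 V (positive root), so V_SG = 1.81 V.
I_D = (V_DD − V_SG)/R = (3.39 − 1.81) / 8.26 = 0.191 mA.

V_SG = 1.81 V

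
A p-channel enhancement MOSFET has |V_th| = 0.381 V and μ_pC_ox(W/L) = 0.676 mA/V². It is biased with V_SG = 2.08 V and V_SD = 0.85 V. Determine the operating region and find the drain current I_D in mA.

V_ov = V_SG − |V_th| = 2.08 − 0.381 = 1.7 V.
Since V_SD = 0.85 V < V_ov = 1.7 V, the device is in the triode region.
I_D = k_p [V_ov · V_SD − ½ V_SD²] = 0.676 × [1.7 × 0.85 − 0.5 × 0.85²] = 0.732 mA.

Triode; I_D = 0.732 mA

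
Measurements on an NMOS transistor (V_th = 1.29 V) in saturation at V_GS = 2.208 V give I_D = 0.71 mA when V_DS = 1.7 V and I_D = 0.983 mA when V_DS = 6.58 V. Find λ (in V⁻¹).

With V_GS fixed, I_D ∝ (1 + λ V_DS) in saturation, so I_D2/I_D1 = (1 + λ V_DS2)/(1 + λ V_DS1).
0.983/0.71 = 1.385 = (1 + 6.58 λ)/(1 + 1.7 λ).
Solving: λ (I_D1 V_DS2 − I_D2 V_DS1) = I_D2 − I_D1, so λ = (0.983 − 0.71) / (0.71 × 6.58 − 0.983 × 1.7) = 0.273 / 3 = 0.091 V⁻¹.

λ = 0.0910 V⁻¹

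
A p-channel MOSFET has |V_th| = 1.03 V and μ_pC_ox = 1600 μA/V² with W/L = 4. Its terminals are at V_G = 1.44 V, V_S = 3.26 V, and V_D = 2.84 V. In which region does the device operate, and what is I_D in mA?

V_SG = V_S − V_G = 3.26 − 1.44 = 1.82 V; V_SD = V_S − V_D = 3.26 − 2.84 = 0.42 V.
k_p = μ_pC_ox · (W/L) = 6.4 mA/V².
V_ov = V_SG − |V_th| = 1.82 − 1.03 = 0.79 V.
Since V_SD = 0.42 V < V_ov = 0.79 V, the device is in the triode region.
I_D = k_p [V_ov · V_SD − ½ V_SD²] = 6.4 × [0.79 × 0.42 − 0.5 × 0.42²] = 1.56 mA.

Triode; I_D = 1.56 mA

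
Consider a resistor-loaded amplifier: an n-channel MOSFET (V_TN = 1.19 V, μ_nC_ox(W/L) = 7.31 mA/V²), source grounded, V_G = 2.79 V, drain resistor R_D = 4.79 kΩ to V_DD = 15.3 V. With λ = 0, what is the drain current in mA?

I_D = 3.13 mA

V_GS = V_G = 2.79 V, so V_ov = 2.79 − 1.19 = 1.6 V.
Assume saturation: I_D = ½ k_n V_ov² = 0.5 × 7.31 × 1.6² = 9.36 mA, giving V_DS = V_DD − I_D R_D = 15.3 − 9.36 × 4.79 = -29.5 V.
But -29.5 V < V_ov = 1.6 V, so the device is actually in triode.
In triode I_D = k_n[V_ov V_DS − ½ V_DS²] and I_D = (V_DD − V_DS)/R_D. Equating: 17.5 V_DS² − 57.02 V_DS + 15.3 = 0, giving V_DS = 0.295 V (the root below V_ov).
I_D = (15.3 − 0.295) / 4.79 = 3.13 mA.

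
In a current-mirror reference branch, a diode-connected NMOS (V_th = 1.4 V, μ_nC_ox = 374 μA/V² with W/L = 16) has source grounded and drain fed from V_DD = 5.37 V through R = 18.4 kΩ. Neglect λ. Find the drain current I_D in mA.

With gate tied to drain, V_GS = V_DS ≥ V_GS − V_th, so the device is in saturation.
k_n = μ_nC_ox · (W/L) = 5.984 mA/V².
KCL at the drain: ½ k_n (V_GS − V_th)² = (V_DD − V_GS)/R.
Let x = V_GS − 1.4. Then 55.1 x² + x − 3.97 = 0, giving x = 0.26 V (positive root), so V_GS = 1.66 V.
I_D = (V_DD − V_GS)/R = (5.37 − 1.66) / 18.4 = 0.202 mA.

I_D = 0.202 mA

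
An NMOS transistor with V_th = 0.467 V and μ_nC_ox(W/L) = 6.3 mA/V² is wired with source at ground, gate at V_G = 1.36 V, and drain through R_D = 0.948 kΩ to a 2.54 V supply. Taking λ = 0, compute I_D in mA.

I_D = 2.11 mA

V_GS = V_G = 1.36 V, so V_ov = 1.36 − 0.467 = 0.893 V.
Assume saturation: I_D = ½ k_n V_ov² = 0.5 × 6.3 × 0.893² = 2.51 mA, giving V_DS = V_DD − I_D R_D = 2.54 − 2.51 × 0.948 = 0.159 V.
But 0.159 V < V_ov = 0.893 V, so the device is actually in triode.
In triode I_D = k_n[V_ov V_DS − ½ V_DS²] and I_D = (V_DD − V_DS)/R_D. Equating: 2.99 V_DS² − 6.333 V_DS + 2.54 = 0, giving V_DS = 0.537 V (the root below V_ov).
I_D = (2.54 − 0.537) / 0.948 = 2.11 mA.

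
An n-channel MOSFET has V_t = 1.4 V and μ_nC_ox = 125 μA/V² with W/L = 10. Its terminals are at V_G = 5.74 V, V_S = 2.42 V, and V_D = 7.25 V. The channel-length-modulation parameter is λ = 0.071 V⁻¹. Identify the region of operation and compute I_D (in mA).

V_GS = V_G − V_S = 5.74 − 2.42 = 3.32 V; V_DS = V_D − V_S = 7.25 − 2.42 = 4.83 V.
k_n = μ_nC_ox · (W/L) = 1.25 mA/V².
V_ov = V_GS − V_t = 3.32 − 1.4 = 1.92 V.
Since V_DS = 4.83 V ≥ V_ov = 1.92 V, the device is in saturation.
I_D = ½ k_n V_ov² (1 + λ V_DS) = 0.5 × 1.25 × 1.92² × (1 + 0.071 × 4.83) = 3.09 mA.

Saturation; I_D = 3.09 mA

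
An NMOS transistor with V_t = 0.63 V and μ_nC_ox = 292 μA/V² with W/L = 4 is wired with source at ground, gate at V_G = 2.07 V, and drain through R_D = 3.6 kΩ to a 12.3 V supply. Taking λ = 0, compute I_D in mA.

I_D = 1.21 mA

V_GS = V_G = 2.07 V, so V_ov = 2.07 − 0.63 = 1.44 V.
k_n = μ_nC_ox · (W/L) = 1.168 mA/V².
Assume saturation: I_D = ½ k_n V_ov² = 0.5 × 1.168 × 1.44² = 1.21 mA, giving V_DS = V_DD − I_D R_D = 12.3 − 1.21 × 3.6 = 7.94 V.
V_DS = 7.94 V ≥ V_ov = 1.44 V, confirming saturation.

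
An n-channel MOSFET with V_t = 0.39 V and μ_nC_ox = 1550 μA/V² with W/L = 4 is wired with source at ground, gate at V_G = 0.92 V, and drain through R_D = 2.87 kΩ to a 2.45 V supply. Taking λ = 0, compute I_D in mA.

V_GS = V_G = 0.92 V, so V_ov = 0.92 − 0.39 = 0.53 V.
k_n = μ_nC_ox · (W/L) = 6.2 mA/V².
Assume saturation: I_D = ½ k_n V_ov² = 0.5 × 6.2 × 0.53² = 0.871 mA, giving V_DS = V_DD − I_D R_D = 2.45 − 0.871 × 2.87 = -0.0492 V.
But -0.0492 V < V_ov = 0.53 V, so the device is actually in triode.
In triode I_D = k_n[V_ov V_DS − ½ V_DS²] and I_D = (V_DD − V_DS)/R_D. Equating: 8.9 V_DS² − 10.43 V_DS + 2.45 = 0, giving V_DS = 0.325 V (the root below V_ov).
I_D = (2.45 − 0.325) / 2.87 = 0.74 mA.

I_D = 0.740 mA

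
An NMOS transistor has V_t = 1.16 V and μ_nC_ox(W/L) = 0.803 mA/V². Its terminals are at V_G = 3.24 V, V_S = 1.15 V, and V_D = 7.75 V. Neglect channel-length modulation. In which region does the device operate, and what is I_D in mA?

V_GS = V_G − V_S = 3.24 − 1.15 = 2.09 V; V_DS = V_D − V_S = 7.75 − 1.15 = 6.6 V.
V_ov = V_GS − V_t = 2.09 − 1.16 = 0.93 V.
Since V_DS = 6.6 V ≥ V_ov = 0.93 V, the device is in saturation.
I_D = ½ k_n V_ov² = 0.5 × 0.803 × 0.93² = 0.347 mA.

Saturation; I_D = 0.347 mA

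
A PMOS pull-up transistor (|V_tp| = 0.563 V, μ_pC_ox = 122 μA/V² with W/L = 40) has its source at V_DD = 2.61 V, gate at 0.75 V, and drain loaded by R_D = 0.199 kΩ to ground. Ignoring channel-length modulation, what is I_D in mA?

I_D = 4.10 mA

V_SG = V_DD − V_G = 2.61 − 0.75 = 1.86 V, so V_ov = 1.86 − 0.563 = 1.3 V.
k_p = μ_pC_ox · (W/L) = 4.88 mA/V².
Assume saturation: I_D = ½ k_p V_ov² = 0.5 × 4.88 × 1.3² = 4.1 mA, giving V_SD = V_DD − I_D R_D = 2.61 − 4.1 × 0.199 = 1.79 V.
V_SD = 1.79 V ≥ V_ov = 1.3 V, confirming saturation.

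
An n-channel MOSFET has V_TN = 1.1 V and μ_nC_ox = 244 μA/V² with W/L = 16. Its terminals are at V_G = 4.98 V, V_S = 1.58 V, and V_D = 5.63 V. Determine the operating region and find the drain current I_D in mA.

V_GS = V_G − V_S = 4.98 − 1.58 = 3.4 V; V_DS = V_D − V_S = 5.63 − 1.58 = 4.05 V.
k_n = μ_nC_ox · (W/L) = 3.904 mA/V².
V_ov = V_GS − V_TN = 3.4 − 1.1 = 2.3 V.
Since V_DS = 4.05 V ≥ V_ov = 2.3 V, the device is in saturation.
I_D = ½ k_n V_ov² = 0.5 × 3.904 × 2.3² = 10.3 mA.

Saturation; I_D = 10.3 mA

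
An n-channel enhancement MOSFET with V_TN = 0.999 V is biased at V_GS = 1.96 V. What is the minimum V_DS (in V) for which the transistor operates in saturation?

V_DS,sat = 0.961 V

The boundary between triode and saturation is V_DS = V_GS − V_TN = V_ov.
V_ov = 1.96 − 0.999 = 0.961 V.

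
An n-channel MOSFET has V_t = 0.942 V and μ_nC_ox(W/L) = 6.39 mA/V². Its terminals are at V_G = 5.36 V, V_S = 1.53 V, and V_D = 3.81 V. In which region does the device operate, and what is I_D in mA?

V_GS = V_G − V_S = 5.36 − 1.53 = 3.83 V; V_DS = V_D − V_S = 3.81 − 1.53 = 2.28 V.
V_ov = V_GS − V_t = 3.83 − 0.942 = 2.89 V.
Since V_DS = 2.28 V < V_ov = 2.89 V, the device is in the triode region.
I_D = k_n [V_ov · V_DS − ½ V_DS²] = 6.39 × [2.89 × 2.28 − 0.5 × 2.28²] = 25.5 mA.

Triode; I_D = 25.5 mA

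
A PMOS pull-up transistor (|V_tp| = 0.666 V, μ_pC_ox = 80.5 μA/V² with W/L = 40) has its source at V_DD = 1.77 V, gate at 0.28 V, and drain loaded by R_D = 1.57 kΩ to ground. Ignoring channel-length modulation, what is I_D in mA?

I_D = 0.850 mA

V_SG = V_DD − V_G = 1.77 − 0.28 = 1.49 V, so V_ov = 1.49 − 0.666 = 0.824 V.
k_p = μ_pC_ox · (W/L) = 3.22 mA/V².
Assume saturation: I_D = ½ k_p V_ov² = 0.5 × 3.22 × 0.824² = 1.09 mA, giving V_SD = V_DD − I_D R_D = 1.77 − 1.09 × 1.57 = 0.0538 V.
But 0.0538 V < V_ov = 0.824 V, so the device is actually in triode.
In triode I_D = k_p[V_ov V_SD − ½ V_SD²] and I_D = (V_DD − V_SD)/R_D. Equating: 2.53 V_SD² − 5.166 V_SD + 1.77 = 0, giving V_SD = 0.435 V (the root below V_ov).
I_D = (1.77 − 0.435) / 1.57 = 0.85 mA.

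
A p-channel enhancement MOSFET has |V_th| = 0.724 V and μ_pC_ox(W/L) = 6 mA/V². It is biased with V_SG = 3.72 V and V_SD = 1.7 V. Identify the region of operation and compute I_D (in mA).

Triode; I_D = 21.9 mA

V_ov = V_SG − |V_th| = 3.72 − 0.724 = 3 V.
Since V_SD = 1.7 V < V_ov = 3 V, the device is in the triode region.
I_D = k_p [V_ov · V_SD − ½ V_SD²] = 6 × [3 × 1.7 − 0.5 × 1.7²] = 21.9 mA.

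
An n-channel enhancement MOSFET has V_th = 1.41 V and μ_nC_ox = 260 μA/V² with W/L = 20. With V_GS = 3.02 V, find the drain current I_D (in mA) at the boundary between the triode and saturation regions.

At the boundary V_DS = V_ov = V_GS − V_th = 3.02 − 1.41 = 1.61 V.
k_n = μ_nC_ox · (W/L) = 5.2 mA/V².
I_D = ½ k_n V_ov² = 0.5 × 5.2 × 1.61² = 6.74 mA.

I_D = 6.74 mA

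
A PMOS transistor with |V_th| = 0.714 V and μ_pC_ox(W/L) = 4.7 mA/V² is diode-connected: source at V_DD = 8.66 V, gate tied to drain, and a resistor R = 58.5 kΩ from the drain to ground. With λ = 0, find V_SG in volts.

V_SG = 0.951 V

With gate tied to drain, V_SG = V_SD ≥ V_SG − |V_th|, so the device is in saturation.
KCL at the drain: ½ k_p (V_SG − |V_th|)² = (V_DD − V_SG)/R.
Let x = V_SG − 0.714. Then 137 x² + x − 7.946 = 0, giving x = 0.237 V (positive root), so V_SG = 0.951 V.
I_D = (V_DD − V_SG)/R = (8.66 − 0.951) / 58.5 = 0.132 mA.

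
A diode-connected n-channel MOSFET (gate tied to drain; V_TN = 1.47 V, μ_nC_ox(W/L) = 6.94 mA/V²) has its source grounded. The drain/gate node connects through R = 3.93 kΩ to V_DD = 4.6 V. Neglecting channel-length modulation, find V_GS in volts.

With gate tied to drain, V_GS = V_DS ≥ V_GS − V_TN, so the device is in saturation.
KCL at the drain: ½ k_n (V_GS − V_TN)² = (V_DD − V_GS)/R.
Let x = V_GS − 1.47. Then 13.6 x² + x − 3.13 = 0, giving x = 0.444 V (positive root), so V_GS = 1.91 V.
I_D = (V_DD − V_GS)/R = (4.6 − 1.91) / 3.93 = 0.684 mA.

V_GS = 1.91 V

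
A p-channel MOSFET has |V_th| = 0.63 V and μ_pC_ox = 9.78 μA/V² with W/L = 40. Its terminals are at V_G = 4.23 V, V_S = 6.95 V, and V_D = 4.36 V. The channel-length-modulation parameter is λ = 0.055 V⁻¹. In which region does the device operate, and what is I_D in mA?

V_SG = V_S − V_G = 6.95 − 4.23 = 2.72 V; V_SD = V_S − V_D = 6.95 − 4.36 = 2.59 V.
k_p = μ_pC_ox · (W/L) = 0.3912 mA/V².
V_ov = V_SG − |V_th| = 2.72 − 0.63 = 2.09 V.
Since V_SD = 2.59 V ≥ V_ov = 2.09 V, the device is in saturation.
I_D = ½ k_p V_ov² (1 + λ V_SD) = 0.5 × 0.3912 × 2.09² × (1 + 0.055 × 2.59) = 0.976 mA.

Saturation; I_D = 0.976 mA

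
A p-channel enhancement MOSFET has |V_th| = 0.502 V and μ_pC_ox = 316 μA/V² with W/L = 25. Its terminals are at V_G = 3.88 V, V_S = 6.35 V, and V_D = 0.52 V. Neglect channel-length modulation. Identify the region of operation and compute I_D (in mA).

V_SG = V_S − V_G = 6.35 − 3.88 = 2.47 V; V_SD = V_S − V_D = 6.35 − 0.52 = 5.83 V.
k_p = μ_pC_ox · (W/L) = 7.9 mA/V².
V_ov = V_SG − |V_th| = 2.47 − 0.502 = 1.97 V.
Since V_SD = 5.83 V ≥ V_ov = 1.97 V, the device is in saturation.
I_D = ½ k_p V_ov² = 0.5 × 7.9 × 1.97² = 15.3 mA.

Saturation; I_D = 15.3 mA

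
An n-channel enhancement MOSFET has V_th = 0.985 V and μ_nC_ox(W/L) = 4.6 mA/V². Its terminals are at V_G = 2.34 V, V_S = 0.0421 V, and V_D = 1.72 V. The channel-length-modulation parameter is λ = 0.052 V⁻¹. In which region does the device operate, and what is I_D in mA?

V_GS = V_G − V_S = 2.34 − 0.0421 = 2.3 V; V_DS = V_D − V_S = 1.72 − 0.0421 = 1.68 V.
V_ov = V_GS − V_th = 2.3 − 0.985 = 1.31 V.
Since V_DS = 1.68 V ≥ V_ov = 1.31 V, the device is in saturation.
I_D = ½ k_n V_ov² (1 + λ V_DS) = 0.5 × 4.6 × 1.31² × (1 + 0.052 × 1.68) = 4.31 mA.

Saturation; I_D = 4.31 mA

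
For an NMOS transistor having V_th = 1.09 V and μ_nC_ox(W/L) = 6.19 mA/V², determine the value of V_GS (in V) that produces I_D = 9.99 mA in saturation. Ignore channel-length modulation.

In saturation I_D = ½ k_n (V_GS − V_th)², so V_GS − V_th = √(2 I_D / k_n) = √(2 × 9.99 / 6.19) = 1.8 V.
V_GS = 1.09 + 1.8 = 2.89 V.

V_GS = 2.89 V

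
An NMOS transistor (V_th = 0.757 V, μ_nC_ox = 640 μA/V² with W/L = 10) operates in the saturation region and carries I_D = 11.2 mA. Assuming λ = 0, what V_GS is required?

V_GS = 2.63 V

k_n = μ_nC_ox · (W/L) = 6.4 mA/V².
In saturation I_D = ½ k_n (V_GS − V_th)², so V_GS − V_th = √(2 I_D / k_n) = √(2 × 11.2 / 6.4) = 1.87 V.
V_GS = 0.757 + 1.87 = 2.63 V.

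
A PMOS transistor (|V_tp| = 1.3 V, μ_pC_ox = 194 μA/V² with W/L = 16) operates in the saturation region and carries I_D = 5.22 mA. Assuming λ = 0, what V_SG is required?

k_p = μ_pC_ox · (W/L) = 3.104 mA/V².
In saturation I_D = ½ k_p (V_SG − |V_tp|)², so V_SG − |V_tp| = √(2 I_D / k_p) = √(2 × 5.22 / 3.104) = 1.83 V.
V_SG = 1.3 + 1.83 = 3.13 V.

V_SG = 3.13 V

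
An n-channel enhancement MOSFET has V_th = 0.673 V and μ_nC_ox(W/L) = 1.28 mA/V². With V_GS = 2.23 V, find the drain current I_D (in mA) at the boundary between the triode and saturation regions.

I_D = 1.55 mA

At the boundary V_DS = V_ov = V_GS − V_th = 2.23 − 0.673 = 1.56 V.
I_D = ½ k_n V_ov² = 0.5 × 1.28 × 1.56² = 1.55 mA.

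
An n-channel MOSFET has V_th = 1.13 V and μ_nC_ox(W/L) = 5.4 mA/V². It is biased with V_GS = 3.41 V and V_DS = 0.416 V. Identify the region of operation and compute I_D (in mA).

Triode; I_D = 4.65 mA

V_ov = V_GS − V_th = 3.41 − 1.13 = 2.28 V.
Since V_DS = 0.416 V < V_ov = 2.28 V, the device is in the triode region.
I_D = k_n [V_ov · V_DS − ½ V_DS²] = 5.4 × [2.28 × 0.416 − 0.5 × 0.416²] = 4.65 mA.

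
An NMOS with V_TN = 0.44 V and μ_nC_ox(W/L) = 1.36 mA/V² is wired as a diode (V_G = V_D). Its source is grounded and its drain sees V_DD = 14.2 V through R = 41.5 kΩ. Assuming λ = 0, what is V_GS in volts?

V_GS = 1.12 V

With gate tied to drain, V_GS = V_DS ≥ V_GS − V_TN, so the device is in saturation.
KCL at the drain: ½ k_n (V_GS − V_TN)² = (V_DD − V_GS)/R.
Let x = V_GS − 0.44. Then 28.2 x² + x − 13.76 = 0, giving x = 0.681 V (positive root), so V_GS = 1.12 V.
I_D = (V_DD − V_GS)/R = (14.2 − 1.12) / 41.5 = 0.315 mA.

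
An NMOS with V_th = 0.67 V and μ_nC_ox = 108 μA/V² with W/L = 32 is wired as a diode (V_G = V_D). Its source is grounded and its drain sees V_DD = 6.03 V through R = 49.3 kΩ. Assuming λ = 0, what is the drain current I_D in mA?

With gate tied to drain, V_GS = V_DS ≥ V_GS − V_th, so the device is in saturation.
k_n = μ_nC_ox · (W/L) = 3.456 mA/V².
KCL at the drain: ½ k_n (V_GS − V_th)² = (V_DD − V_GS)/R.
Let x = V_GS − 0.67. Then 85.2 x² + x − 5.36 = 0, giving x = 0.245 V (positive root), so V_GS = 0.915 V.
I_D = (V_DD − V_GS)/R = (6.03 − 0.915) / 49.3 = 0.104 mA.

I_D = 0.104 mA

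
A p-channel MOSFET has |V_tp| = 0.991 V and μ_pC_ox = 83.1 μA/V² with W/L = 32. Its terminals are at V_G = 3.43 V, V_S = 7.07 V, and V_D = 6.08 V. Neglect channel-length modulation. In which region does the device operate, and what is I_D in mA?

V_SG = V_S − V_G = 7.07 − 3.43 = 3.64 V; V_SD = V_S − V_D = 7.07 − 6.08 = 0.99 V.
k_p = μ_pC_ox · (W/L) = 2.659 mA/V².
V_ov = V_SG − |V_tp| = 3.64 − 0.991 = 2.65 V.
Since V_SD = 0.99 V < V_ov = 2.65 V, the device is in the triode region.
I_D = k_p [V_ov · V_SD − ½ V_SD²] = 2.659 × [2.65 × 0.99 − 0.5 × 0.99²] = 5.67 mA.

Triode; I_D = 5.67 mA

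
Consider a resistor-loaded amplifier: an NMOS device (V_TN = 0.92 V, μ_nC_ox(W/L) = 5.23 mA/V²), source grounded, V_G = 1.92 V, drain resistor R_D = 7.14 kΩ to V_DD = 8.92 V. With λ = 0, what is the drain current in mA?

V_GS = V_G = 1.92 V, so V_ov = 1.92 − 0.92 = 1 V.
Assume saturation: I_D = ½ k_n V_ov² = 0.5 × 5.23 × 1² = 2.61 mA, giving V_DS = V_DD − I_D R_D = 8.92 − 2.61 × 7.14 = -9.75 V.
But -9.75 V < V_ov = 1 V, so the device is actually in triode.
In triode I_D = k_n[V_ov V_DS − ½ V_DS²] and I_D = (V_DD − V_DS)/R_D. Equating: 18.7 V_DS² − 38.34 V_DS + 8.92 = 0, giving V_DS = 0.267 V (the root below V_ov).
I_D = (8.92 − 0.267) / 7.14 = 1.21 mA.

I_D = 1.21 mA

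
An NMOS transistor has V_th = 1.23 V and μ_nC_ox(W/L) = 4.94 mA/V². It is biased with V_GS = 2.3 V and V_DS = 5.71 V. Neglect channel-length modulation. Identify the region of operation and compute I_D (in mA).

Saturation; I_D = 2.83 mA

V_ov = V_GS − V_th = 2.3 − 1.23 = 1.07 V.
Since V_DS = 5.71 V ≥ V_ov = 1.07 V, the device is in saturation.
I_D = ½ k_n V_ov² = 0.5 × 4.94 × 1.07² = 2.83 mA.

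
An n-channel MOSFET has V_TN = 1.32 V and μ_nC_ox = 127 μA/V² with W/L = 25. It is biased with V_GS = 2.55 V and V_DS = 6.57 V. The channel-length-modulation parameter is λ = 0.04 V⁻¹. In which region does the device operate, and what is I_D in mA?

Saturation; I_D = 3.03 mA

k_n = μ_nC_ox · (W/L) = 3.175 mA/V².
V_ov = V_GS − V_TN = 2.55 − 1.32 = 1.23 V.
Since V_DS = 6.57 V ≥ V_ov = 1.23 V, the device is in saturation.
I_D = ½ k_n V_ov² (1 + λ V_DS) = 0.5 × 3.175 × 1.23² × (1 + 0.04 × 6.57) = 3.03 mA.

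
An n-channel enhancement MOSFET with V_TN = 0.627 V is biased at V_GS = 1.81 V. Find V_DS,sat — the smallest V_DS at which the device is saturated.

The boundary between triode and saturation is V_DS = V_GS − V_TN = V_ov.
V_ov = 1.81 − 0.627 = 1.18 V.

V_DS,sat = 1.18 V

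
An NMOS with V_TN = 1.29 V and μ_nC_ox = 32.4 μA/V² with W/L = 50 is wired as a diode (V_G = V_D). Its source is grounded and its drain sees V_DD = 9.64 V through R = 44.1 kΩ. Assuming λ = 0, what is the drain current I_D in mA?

I_D = 0.179 mA

With gate tied to drain, V_GS = V_DS ≥ V_GS − V_TN, so the device is in saturation.
k_n = μ_nC_ox · (W/L) = 1.62 mA/V².
KCL at the drain: ½ k_n (V_GS − V_TN)² = (V_DD − V_GS)/R.
Let x = V_GS − 1.29. Then 35.7 x² + x − 8.35 = 0, giving x = 0.47 V (positive root), so V_GS = 1.76 V.
I_D = (V_DD − V_GS)/R = (9.64 − 1.76) / 44.1 = 0.179 mA.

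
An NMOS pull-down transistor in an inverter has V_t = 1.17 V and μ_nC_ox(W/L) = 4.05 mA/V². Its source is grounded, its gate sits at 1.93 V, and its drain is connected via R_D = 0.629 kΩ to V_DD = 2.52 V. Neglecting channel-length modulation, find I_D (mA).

I_D = 1.17 mA

V_GS = V_G = 1.93 V, so V_ov = 1.93 − 1.17 = 0.76 V.
Assume saturation: I_D = ½ k_n V_ov² = 0.5 × 4.05 × 0.76² = 1.17 mA, giving V_DS = V_DD − I_D R_D = 2.52 − 1.17 × 0.629 = 1.78 V.
V_DS = 1.78 V ≥ V_ov = 0.76 V, confirming saturation.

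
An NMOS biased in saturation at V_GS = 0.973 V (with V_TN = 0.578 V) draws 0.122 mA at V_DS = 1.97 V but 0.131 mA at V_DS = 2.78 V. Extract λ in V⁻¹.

With V_GS fixed, I_D ∝ (1 + λ V_DS) in saturation, so I_D2/I_D1 = (1 + λ V_DS2)/(1 + λ V_DS1).
0.131/0.122 = 1.074 = (1 + 2.78 λ)/(1 + 1.97 λ).
Solving: λ (I_D1 V_DS2 − I_D2 V_DS1) = I_D2 − I_D1, so λ = (0.131 − 0.122) / (0.122 × 2.78 − 0.131 × 1.97) = 0.009 / 0.0811 = 0.111 V⁻¹.

λ = 0.111 V⁻¹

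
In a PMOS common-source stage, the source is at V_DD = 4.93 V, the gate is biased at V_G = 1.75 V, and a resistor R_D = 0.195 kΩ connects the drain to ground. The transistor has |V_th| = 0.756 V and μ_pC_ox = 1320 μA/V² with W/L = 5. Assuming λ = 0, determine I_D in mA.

V_SG = V_DD − V_G = 4.93 − 1.75 = 3.18 V, so V_ov = 3.18 − 0.756 = 2.42 V.
k_p = μ_pC_ox · (W/L) = 6.6 mA/V².
Assume saturation: I_D = ½ k_p V_ov² = 0.5 × 6.6 × 2.42² = 19.4 mA, giving V_SD = V_DD − I_D R_D = 4.93 − 19.4 × 0.195 = 1.15 V.
But 1.15 V < V_ov = 2.42 V, so the device is actually in triode.
In triode I_D = k_p[V_ov V_SD − ½ V_SD²] and I_D = (V_DD − V_SD)/R_D. Equating: 0.643 V_SD² − 4.12 V_SD + 4.93 = 0, giving V_SD = 1.59 V (the root below V_ov).
I_D = (4.93 − 1.59) / 0.195 = 17.1 mA.

I_D = 17.1 mA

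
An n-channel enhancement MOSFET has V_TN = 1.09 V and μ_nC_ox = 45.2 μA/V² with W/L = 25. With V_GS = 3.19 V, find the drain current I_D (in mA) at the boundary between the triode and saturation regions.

At the boundary V_DS = V_ov = V_GS − V_TN = 3.19 − 1.09 = 2.1 V.
k_n = μ_nC_ox · (W/L) = 1.13 mA/V².
I_D = ½ k_n V_ov² = 0.5 × 1.13 × 2.1² = 2.49 mA.

I_D = 2.49 mA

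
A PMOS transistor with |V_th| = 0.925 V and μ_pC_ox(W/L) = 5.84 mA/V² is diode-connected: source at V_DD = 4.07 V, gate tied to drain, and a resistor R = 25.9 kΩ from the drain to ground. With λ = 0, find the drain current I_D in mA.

I_D = 0.114 mA

With gate tied to drain, V_SG = V_SD ≥ V_SG − |V_th|, so the device is in saturation.
KCL at the drain: ½ k_p (V_SG − |V_th|)² = (V_DD − V_SG)/R.
Let x = V_SG − 0.925. Then 75.6 x² + x − 3.145 = 0, giving x = 0.197 V (positive root), so V_SG = 1.12 V.
I_D = (V_DD − V_SG)/R = (4.07 − 1.12) / 25.9 = 0.114 mA.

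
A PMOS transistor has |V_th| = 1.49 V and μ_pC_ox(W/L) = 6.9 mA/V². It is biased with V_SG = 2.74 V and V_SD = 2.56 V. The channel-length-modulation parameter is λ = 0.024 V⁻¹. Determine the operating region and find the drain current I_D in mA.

V_ov = V_SG − |V_th| = 2.74 − 1.49 = 1.25 V.
Since V_SD = 2.56 V ≥ V_ov = 1.25 V, the device is in saturation.
I_D = ½ k_p V_ov² (1 + λ V_SD) = 0.5 × 6.9 × 1.25² × (1 + 0.024 × 2.56) = 5.72 mA.

Saturation; I_D = 5.72 mA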